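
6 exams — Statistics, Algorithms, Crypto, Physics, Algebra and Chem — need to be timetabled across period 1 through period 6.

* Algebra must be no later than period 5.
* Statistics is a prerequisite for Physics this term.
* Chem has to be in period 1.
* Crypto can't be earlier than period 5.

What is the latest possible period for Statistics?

period 5

Downstream work caps Statistics at period 5.
Statistics at period 5 is achievable: Chem in period 1, Statistics in period 5, Crypto in period 5, Physics in period 6, Algebra in period 1, Algorithms in period 1.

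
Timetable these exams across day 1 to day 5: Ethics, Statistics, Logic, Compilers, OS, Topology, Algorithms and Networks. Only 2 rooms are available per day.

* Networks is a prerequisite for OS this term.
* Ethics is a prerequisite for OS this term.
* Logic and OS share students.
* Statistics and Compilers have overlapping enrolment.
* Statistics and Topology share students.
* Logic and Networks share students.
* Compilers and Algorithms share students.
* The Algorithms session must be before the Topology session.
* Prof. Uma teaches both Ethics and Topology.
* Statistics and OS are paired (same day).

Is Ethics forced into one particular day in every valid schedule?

No

Ethics can be day 1 (e.g. Statistics=day 2; Algorithms=day 3; Networks=day 1; Ethics=day 1; Compilers=day 4; OS=day 2; Topology=day 4; Logic=day 3) or day 2 (e.g. OS -> day 3; Compilers -> day 4; Networks -> day 1; Statistics -> day 3; Ethics -> day 2; Logic -> day 2; Topology -> day 4; Algorithms -> day 1).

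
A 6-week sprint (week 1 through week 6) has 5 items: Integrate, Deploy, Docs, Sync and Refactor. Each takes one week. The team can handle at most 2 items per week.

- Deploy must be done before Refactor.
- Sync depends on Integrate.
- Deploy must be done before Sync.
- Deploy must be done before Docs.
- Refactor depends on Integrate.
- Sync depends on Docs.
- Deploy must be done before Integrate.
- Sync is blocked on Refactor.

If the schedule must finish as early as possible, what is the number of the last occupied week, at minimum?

The precedence chain requires at least 4 distinct weeks.
With at most 2 per week and 5 tasks, at least 3 weeks are needed.
4 works (last occupied week: week 4): for example Deploy -> week 1; Refactor -> week 3; Docs -> week 2; Integrate -> week 2; Sync -> week 4.

4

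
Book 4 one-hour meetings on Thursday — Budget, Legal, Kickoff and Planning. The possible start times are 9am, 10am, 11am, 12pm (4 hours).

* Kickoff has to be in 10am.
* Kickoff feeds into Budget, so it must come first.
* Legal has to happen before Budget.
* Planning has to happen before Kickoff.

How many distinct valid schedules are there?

Splitting on Budget: it can be 11am (2), 12pm (3). Listing each branch's schedules as (Legal, Kickoff, Planning):
Budget=11am: (9am,10am,9am) (10am,10am,9am) — 2.
Budget=12pm: (9am,10am,9am) (10am,10am,9am) (11am,10am,9am) — 3.
Summing: 2 + 3 = 5.

5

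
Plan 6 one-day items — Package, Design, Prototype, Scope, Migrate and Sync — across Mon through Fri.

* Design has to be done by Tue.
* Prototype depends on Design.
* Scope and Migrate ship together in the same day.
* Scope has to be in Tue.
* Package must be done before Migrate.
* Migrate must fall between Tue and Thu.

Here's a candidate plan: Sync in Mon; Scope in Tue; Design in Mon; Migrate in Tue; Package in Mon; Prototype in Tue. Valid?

Design has to be done by Tue — holds.
Scope has to be in Tue — holds.
Scope and Migrate ship together in the same day — holds.
Migrate must fall between Tue and Thu — holds.
Package must be done before Migrate — holds.
Prototype depends on Design — holds.

Yes, all constraints hold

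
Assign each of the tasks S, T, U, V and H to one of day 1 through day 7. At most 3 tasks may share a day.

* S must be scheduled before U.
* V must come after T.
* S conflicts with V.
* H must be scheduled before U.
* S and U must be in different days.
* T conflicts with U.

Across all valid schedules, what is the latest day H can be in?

Downstream work caps H at day 6.
H at day 6 is achievable: U -> day 7, H -> day 6, V -> day 2, S -> day 1, T -> day 1.

day 6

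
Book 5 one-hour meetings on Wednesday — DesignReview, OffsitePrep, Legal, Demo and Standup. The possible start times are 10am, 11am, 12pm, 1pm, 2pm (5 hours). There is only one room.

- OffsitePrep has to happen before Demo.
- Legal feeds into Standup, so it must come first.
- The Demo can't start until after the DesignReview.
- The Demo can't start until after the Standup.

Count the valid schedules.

12

Splitting on DesignReview: it can be 10am (3), 11am (3), 12pm (3), 1pm (3). Listing each branch's schedules as (OffsitePrep, Legal, Demo, Standup):
DesignReview=10am: (11am,12pm,2pm,1pm) (12pm,11am,2pm,1pm) (1pm,11am,2pm,12pm) — 3.
DesignReview=11am: (10am,12pm,2pm,1pm) (12pm,10am,2pm,1pm) (1pm,10am,2pm,12pm) — 3.
DesignReview=12pm: (10am,11am,2pm,1pm) (11am,10am,2pm,1pm) (1pm,10am,2pm,11am) — 3.
DesignReview=1pm: (10am,11am,2pm,12pm) (11am,10am,2pm,12pm) (12pm,10am,2pm,11am) — 3.
Summing: 3 + 3 + 3 + 3 = 12.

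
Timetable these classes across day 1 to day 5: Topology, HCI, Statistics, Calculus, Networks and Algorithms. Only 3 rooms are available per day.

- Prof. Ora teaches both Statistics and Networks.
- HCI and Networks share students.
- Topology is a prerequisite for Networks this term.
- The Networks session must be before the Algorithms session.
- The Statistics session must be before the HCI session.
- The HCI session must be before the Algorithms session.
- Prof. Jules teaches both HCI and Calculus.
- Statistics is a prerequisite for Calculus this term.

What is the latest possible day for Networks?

Precedence pushes Networks to at least day 2; downstream work caps Networks at day 4.
Networks at day 4 is achievable: Topology in day 1; HCI in day 2; Algorithms in day 5; Networks in day 4; Statistics in day 1; Calculus in day 3.

day 4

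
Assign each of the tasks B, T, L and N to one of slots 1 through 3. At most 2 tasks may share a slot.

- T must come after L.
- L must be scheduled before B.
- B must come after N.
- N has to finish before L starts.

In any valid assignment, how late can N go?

Downstream work caps N at 1.
N at 1 is achievable: T -> 3, B -> 3, L -> 2, N -> 1.

1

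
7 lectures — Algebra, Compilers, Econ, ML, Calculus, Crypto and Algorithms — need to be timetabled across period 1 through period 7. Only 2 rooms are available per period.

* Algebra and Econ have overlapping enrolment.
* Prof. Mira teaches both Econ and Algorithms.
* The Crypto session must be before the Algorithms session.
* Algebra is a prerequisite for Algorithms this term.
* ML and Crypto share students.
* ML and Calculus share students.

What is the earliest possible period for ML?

ML at period 1 is achievable: ML in period 1; Algebra in period 1; Algorithms in period 3; Crypto in period 2; Econ in period 4; Calculus in period 3; Compilers in period 2.

period 1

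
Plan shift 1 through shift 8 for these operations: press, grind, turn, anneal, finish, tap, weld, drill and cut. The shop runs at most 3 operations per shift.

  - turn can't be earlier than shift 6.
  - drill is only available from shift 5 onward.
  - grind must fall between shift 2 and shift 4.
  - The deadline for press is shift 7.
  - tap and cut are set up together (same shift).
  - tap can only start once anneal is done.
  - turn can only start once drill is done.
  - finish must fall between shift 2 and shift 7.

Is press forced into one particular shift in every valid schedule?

press can be shift 1 (e.g. turn -> shift 6; anneal -> shift 1; cut -> shift 3; weld -> shift 1; press -> shift 1; drill -> shift 5; grind -> shift 2; finish -> shift 2; tap -> shift 3) or shift 2 (e.g. tap -> shift 3; turn -> shift 6; grind -> shift 2; press -> shift 2; anneal -> shift 1; cut -> shift 3; weld -> shift 1; finish -> shift 2; drill -> shift 5).

No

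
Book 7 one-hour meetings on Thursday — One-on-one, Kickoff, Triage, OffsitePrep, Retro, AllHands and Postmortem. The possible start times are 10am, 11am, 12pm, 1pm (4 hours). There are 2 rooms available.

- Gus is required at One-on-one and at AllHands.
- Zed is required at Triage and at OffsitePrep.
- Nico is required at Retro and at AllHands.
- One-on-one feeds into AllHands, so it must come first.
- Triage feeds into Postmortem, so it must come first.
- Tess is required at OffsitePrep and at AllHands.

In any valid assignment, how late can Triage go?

Downstream work caps Triage at 12pm.
Triage at 12pm is achievable: Retro=12pm; Triage=12pm; One-on-one=10am; Kickoff=10am; AllHands=11am; Postmortem=1pm; OffsitePrep=1pm.

12pm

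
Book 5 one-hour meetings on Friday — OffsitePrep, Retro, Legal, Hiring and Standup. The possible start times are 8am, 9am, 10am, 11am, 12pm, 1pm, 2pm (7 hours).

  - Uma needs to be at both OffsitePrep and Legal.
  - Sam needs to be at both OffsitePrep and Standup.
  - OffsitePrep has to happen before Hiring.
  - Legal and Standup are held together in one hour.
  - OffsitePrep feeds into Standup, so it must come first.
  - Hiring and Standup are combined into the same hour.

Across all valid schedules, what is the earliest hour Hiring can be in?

9am

Precedence pushes Hiring to at least 9am.
Hiring at 9am is achievable: Legal in 9am; Hiring in 9am; OffsitePrep in 8am; Standup in 9am; Retro in 8am.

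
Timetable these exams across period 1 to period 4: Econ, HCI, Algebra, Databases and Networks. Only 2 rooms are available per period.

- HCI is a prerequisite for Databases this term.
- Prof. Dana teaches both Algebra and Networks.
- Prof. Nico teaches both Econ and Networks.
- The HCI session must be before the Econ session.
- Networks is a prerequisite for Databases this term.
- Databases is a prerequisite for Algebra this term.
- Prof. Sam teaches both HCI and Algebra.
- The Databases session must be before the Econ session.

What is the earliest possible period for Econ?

Precedence pushes Econ to at least period 3.
Econ at period 3 is achievable: Econ in period 3; Databases in period 2; Networks in period 1; Algebra in period 3; HCI in period 1.

period 3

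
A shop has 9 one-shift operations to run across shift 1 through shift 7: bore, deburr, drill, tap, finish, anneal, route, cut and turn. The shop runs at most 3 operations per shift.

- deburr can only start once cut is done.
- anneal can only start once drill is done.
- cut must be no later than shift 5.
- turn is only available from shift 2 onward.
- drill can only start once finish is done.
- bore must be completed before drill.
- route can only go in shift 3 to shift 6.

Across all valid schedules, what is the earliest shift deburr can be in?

shift 2

Precedence pushes deburr to at least shift 2.
deburr at shift 2 is achievable: finish in shift 1; route in shift 3; cut in shift 1; anneal in shift 3; drill in shift 2; bore in shift 1; deburr in shift 2; tap in shift 3; turn in shift 2.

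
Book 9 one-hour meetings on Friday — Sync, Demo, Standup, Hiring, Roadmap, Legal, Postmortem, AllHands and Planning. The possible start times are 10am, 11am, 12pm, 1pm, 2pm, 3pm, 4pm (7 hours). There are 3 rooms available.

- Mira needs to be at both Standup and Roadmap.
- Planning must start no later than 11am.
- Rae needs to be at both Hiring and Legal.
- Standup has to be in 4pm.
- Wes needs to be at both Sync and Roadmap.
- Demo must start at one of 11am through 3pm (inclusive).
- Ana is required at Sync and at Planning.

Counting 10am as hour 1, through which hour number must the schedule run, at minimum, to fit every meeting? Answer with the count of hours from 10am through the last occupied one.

With at most 3 per hour and 9 meetings, at least 3 hours are needed.
Standup can't be placed before 4pm — that is hour 7 counting from 10am — so the schedule must run through at least 7 hours.
7 works (last occupied hour: 4pm): for example Postmortem in 12pm; Hiring in 10am; Sync in 11am; Planning in 10am; AllHands in 12pm; Standup in 4pm; Legal in 11am; Roadmap in 10am; Demo in 11am.

7 hours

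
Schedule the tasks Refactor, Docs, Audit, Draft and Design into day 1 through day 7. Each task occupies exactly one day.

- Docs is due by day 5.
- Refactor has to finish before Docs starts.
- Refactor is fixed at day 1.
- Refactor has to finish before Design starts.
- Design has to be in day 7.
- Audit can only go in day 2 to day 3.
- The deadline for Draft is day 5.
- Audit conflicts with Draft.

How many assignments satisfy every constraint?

32

Splitting on Docs: it can be day 2 (8), day 3 (8), day 4 (8), day 5 (8). Listing each branch's schedules as (Refactor, Audit, Draft, Design) by day number:
Docs=day 2: (1,2,1,7) (1,2,3,7) (1,2,4,7) (1,2,5,7) (1,3,1,7) (1,3,2,7) (1,3,4,7) (1,3,5,7) — 8.
Docs=day 3: (1,2,1,7) (1,2,3,7) (1,2,4,7) (1,2,5,7) (1,3,1,7) (1,3,2,7) (1,3,4,7) (1,3,5,7) — 8.
Docs=day 4: (1,2,1,7) (1,2,3,7) (1,2,4,7) (1,2,5,7) (1,3,1,7) (1,3,2,7) (1,3,4,7) (1,3,5,7) — 8.
Docs=day 5: (1,2,1,7) (1,2,3,7) (1,2,4,7) (1,2,5,7) (1,3,1,7) (1,3,2,7) (1,3,4,7) (1,3,5,7) — 8.
Summing: 8 + 8 + 8 + 8 = 32.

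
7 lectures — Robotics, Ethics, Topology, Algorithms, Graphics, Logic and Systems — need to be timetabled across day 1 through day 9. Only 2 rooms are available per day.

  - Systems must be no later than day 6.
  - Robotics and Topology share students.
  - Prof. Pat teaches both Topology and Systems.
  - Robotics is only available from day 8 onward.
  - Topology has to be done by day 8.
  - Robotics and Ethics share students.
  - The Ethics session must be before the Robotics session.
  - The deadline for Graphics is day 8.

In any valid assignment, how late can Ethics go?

day 8

Downstream work caps Ethics at day 8.
Ethics at day 8 is achievable: Robotics=day 9, Topology=day 2, Algorithms=day 2, Systems=day 1, Ethics=day 8, Graphics=day 1, Logic=day 3.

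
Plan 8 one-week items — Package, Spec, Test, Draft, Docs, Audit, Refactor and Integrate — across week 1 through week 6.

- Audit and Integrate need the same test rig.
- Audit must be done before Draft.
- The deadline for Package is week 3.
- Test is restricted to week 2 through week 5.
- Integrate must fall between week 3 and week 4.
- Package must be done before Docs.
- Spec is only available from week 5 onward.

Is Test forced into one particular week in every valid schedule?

Test can be week 2 (e.g. Docs -> week 2, Audit -> week 1, Test -> week 2, Refactor -> week 1, Draft -> week 2, Integrate -> week 3, Spec -> week 5, Package -> week 1) or week 3 (e.g. Integrate=week 3; Draft=week 2; Spec=week 5; Docs=week 2; Package=week 1; Audit=week 1; Refactor=week 1; Test=week 3).

No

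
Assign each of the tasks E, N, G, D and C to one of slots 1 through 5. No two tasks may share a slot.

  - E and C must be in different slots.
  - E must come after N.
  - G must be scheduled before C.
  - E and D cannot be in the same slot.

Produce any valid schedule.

E in 2; G in 3; N in 1; D in 5; C in 4

Checking: N(1) before E(2); G(3) before C(4); E(2) != C(4); E(2) != D(5); max 1 per slot (cap 1).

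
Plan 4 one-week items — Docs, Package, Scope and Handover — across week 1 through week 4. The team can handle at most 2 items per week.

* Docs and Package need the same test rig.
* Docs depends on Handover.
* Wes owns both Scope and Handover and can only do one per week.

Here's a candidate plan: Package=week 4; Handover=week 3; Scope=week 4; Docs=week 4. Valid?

Docs and Package need the same test rig — violated.
The team can handle at most 2 items per week — violated.
Wes owns both Scope and Handover and can only do one per week — holds.
Docs depends on Handover — holds.

Invalid. Docs and Package need the same test rig.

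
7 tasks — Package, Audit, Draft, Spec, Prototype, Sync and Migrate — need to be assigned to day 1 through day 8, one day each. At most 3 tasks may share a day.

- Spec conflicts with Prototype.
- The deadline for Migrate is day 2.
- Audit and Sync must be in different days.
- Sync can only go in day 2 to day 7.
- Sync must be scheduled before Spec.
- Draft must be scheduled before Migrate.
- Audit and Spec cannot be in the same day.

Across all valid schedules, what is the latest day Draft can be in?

Downstream work caps Draft at day 1.
Draft at day 1 is achievable: Sync=day 2, Prototype=day 2, Draft=day 1, Audit=day 1, Migrate=day 2, Package=day 1, Spec=day 3.

day 1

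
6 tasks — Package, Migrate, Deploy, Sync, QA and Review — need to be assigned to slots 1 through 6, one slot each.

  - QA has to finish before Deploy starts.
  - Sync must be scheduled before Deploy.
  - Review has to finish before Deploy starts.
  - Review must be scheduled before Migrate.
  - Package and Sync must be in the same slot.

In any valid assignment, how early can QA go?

Downstream work caps QA at 5.
QA at 1 is achievable: Sync -> 1, Migrate -> 2, QA -> 1, Package -> 1, Review -> 1, Deploy -> 2.

1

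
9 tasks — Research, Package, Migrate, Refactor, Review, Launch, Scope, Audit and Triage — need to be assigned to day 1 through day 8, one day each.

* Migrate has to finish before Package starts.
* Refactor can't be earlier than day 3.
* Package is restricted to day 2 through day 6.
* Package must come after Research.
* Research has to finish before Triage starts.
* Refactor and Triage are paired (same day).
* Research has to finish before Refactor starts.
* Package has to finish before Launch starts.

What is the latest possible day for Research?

day 5

Downstream work caps Research at day 5.
Research at day 5 is achievable: Launch -> day 7, Package -> day 6, Migrate -> day 1, Refactor -> day 6, Triage -> day 6, Scope -> day 1, Review -> day 1, Audit -> day 1, Research -> day 5.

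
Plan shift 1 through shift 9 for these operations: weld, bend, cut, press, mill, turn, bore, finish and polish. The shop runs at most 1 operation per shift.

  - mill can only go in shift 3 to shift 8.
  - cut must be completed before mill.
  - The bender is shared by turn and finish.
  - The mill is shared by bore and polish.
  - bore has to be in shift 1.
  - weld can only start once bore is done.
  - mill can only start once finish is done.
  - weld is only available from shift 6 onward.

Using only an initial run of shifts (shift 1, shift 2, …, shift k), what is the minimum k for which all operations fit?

The precedence chain requires at least 2 distinct shifts.
With at most 1 per shift and 9 operations, at least 9 shifts are needed.
weld can't be placed before shift 6, so the schedule must run through at least shift 6.
9 works (last occupied shift: shift 9): for example turn -> shift 8, bore -> shift 1, polish -> shift 9, mill -> shift 4, cut -> shift 2, press -> shift 7, finish -> shift 3, bend -> shift 5, weld -> shift 6.

9 shifts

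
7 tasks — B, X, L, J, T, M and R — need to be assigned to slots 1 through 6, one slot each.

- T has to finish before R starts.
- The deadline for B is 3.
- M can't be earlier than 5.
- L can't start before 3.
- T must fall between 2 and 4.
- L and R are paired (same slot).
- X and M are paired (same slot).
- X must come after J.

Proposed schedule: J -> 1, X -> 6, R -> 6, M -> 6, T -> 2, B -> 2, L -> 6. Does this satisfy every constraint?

Valid

T has to finish before R starts — holds.
X and M are paired (same slot) — holds.
L can't start before 3 — holds.
T must fall between 2 and 4 — holds.
The deadline for B is 3 — holds.
L and R are paired (same slot) — holds.
X must come after J — holds.
M can't be earlier than 5 — holds.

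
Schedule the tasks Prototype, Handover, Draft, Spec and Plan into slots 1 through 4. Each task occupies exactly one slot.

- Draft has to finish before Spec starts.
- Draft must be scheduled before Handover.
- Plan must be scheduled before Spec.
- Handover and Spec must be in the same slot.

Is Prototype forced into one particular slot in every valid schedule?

Prototype can be 1 (e.g. Draft=1, Plan=1, Spec=2, Handover=2, Prototype=1) or 2 (e.g. Prototype in 2, Plan in 1, Spec in 2, Handover in 2, Draft in 1).

No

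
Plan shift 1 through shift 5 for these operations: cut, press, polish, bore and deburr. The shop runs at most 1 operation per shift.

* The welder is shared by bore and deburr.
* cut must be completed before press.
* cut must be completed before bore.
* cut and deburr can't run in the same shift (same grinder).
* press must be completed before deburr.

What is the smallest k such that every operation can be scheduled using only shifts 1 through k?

5

The precedence chain requires at least 3 distinct shifts.
With at most 1 per shift and 5 operations, at least 5 shifts are needed.
5 works (last occupied shift: shift 5): for example polish -> shift 5; press -> shift 2; bore -> shift 3; cut -> shift 1; deburr -> shift 4.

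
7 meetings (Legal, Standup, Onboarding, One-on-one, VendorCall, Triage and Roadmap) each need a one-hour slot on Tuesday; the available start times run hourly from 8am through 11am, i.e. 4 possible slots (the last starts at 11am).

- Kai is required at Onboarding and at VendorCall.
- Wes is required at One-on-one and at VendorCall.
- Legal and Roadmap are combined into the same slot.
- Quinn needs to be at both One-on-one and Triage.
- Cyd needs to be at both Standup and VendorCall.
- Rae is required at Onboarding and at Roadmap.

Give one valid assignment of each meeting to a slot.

Triage -> 9am; VendorCall -> 10am; Legal -> 8am; Onboarding -> 9am; Roadmap -> 8am; One-on-one -> 8am; Standup -> 8am

Checking: Standup(8am) != VendorCall(10am); Onboarding(9am) != Roadmap(8am); Onboarding(9am) != VendorCall(10am); One-on-one(8am) != Triage(9am); One-on-one(8am) != VendorCall(10am); Legal = Roadmap = 8am.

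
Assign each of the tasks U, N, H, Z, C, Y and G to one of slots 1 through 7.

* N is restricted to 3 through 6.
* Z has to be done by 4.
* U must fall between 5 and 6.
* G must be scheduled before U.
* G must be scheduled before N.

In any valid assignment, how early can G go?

Downstream work caps G at 5.
G at 1 is achievable: H in 1; Y in 1; Z in 1; U in 5; N in 3; C in 1; G in 1.

1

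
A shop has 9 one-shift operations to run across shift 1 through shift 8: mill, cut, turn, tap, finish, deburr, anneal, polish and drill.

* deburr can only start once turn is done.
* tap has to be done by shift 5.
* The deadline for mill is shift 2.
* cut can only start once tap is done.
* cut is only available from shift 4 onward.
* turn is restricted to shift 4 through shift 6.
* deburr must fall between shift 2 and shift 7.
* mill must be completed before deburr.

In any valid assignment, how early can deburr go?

Deburr is available from shift 2; precedence pushes deburr to at least shift 5; deburr's own window allows nothing later than shift 7.
deburr at shift 5 is achievable: anneal -> shift 1, finish -> shift 1, turn -> shift 4, deburr -> shift 5, polish -> shift 1, cut -> shift 4, mill -> shift 1, drill -> shift 1, tap -> shift 1.

shift 5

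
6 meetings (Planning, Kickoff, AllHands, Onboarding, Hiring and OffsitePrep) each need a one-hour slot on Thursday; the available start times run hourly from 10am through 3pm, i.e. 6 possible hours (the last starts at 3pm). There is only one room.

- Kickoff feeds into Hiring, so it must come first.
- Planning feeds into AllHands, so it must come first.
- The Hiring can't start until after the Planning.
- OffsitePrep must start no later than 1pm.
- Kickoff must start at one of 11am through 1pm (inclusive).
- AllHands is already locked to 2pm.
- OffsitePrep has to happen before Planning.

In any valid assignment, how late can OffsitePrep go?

12pm

OffsitePrep's own window allows nothing later than 1pm; downstream work caps OffsitePrep at 12pm.
OffsitePrep at 12pm is achievable: OffsitePrep in 12pm, Kickoff in 11am, AllHands in 2pm, Hiring in 3pm, Onboarding in 10am, Planning in 1pm.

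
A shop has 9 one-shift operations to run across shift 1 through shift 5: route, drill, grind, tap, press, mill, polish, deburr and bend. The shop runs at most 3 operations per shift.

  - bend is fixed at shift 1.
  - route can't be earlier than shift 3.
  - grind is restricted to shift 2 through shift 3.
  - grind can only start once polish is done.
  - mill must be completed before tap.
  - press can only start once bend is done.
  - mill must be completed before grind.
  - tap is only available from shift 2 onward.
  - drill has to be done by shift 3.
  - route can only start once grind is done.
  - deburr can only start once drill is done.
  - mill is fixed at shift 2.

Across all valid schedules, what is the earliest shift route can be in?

shift 4

Route is available from shift 3; precedence pushes route to at least shift 4.
route at shift 4 is achievable: press=shift 2; deburr=shift 2; grind=shift 3; route=shift 4; mill=shift 2; polish=shift 1; bend=shift 1; drill=shift 1; tap=shift 3.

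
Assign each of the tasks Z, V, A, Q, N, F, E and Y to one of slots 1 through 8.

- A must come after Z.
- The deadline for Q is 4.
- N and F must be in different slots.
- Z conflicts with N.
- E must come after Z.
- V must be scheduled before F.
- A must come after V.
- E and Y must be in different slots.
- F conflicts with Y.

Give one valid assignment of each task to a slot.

V=1, E=2, Q=1, Z=1, F=2, A=2, N=3, Y=1

Checking: V(1) before F(2); Z(1) before E(2); Z(1) before A(2); V(1) before A(2); Z(1) != N(3); N(3) != F(2); E(2) != Y(1); F(2) != Y(1); Q=1 in [1,4].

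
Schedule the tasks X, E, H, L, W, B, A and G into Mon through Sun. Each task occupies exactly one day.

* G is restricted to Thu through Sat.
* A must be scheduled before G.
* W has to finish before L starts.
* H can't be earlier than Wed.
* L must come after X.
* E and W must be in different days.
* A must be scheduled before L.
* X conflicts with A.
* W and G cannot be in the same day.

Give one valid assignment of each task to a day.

H in Wed, W in Mon, G in Thu, A in Mon, L in Wed, B in Mon, E in Tue, X in Tue

Checking: W(Mon) before L(Wed); X(Tue) before L(Wed); A(Mon) before G(Thu); A(Mon) before L(Wed); X(Tue) != A(Mon); W(Mon) != G(Thu); E(Tue) != W(Mon); H=Wed in [Wed,Sun]; G=Thu in [Thu,Sat].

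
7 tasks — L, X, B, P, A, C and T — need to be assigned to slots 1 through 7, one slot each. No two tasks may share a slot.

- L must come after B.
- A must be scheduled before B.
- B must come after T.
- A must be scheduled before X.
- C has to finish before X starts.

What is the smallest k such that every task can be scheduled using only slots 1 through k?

The precedence chain requires at least 3 distinct slots.
With at most 1 per slot and 7 tasks, at least 7 slots are needed.
7 works (last occupied slot: 7): for example B -> 3; L -> 6; C -> 4; T -> 2; A -> 1; X -> 5; P -> 7.

7 slots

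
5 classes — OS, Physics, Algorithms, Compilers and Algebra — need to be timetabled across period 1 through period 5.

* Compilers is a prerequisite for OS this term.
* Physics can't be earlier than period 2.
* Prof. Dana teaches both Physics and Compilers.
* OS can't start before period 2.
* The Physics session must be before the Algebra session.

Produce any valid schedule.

Algebra -> period 3; Physics -> period 2; Algorithms -> period 1; OS -> period 2; Compilers -> period 1

Checking: Compilers(period 1) before OS(period 2); Physics(period 2) before Algebra(period 3); Physics(period 2) != Compilers(period 1); OS=period 2 in [period 2,period 5]; Physics=period 2 in [period 2,period 5].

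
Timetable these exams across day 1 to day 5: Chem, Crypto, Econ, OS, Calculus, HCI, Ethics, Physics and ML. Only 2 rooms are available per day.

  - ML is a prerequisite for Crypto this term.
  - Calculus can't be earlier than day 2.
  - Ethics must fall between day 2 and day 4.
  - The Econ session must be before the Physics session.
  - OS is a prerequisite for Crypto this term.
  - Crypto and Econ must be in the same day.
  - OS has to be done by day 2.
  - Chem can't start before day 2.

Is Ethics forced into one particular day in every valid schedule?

Ethics can be day 2 (e.g. Calculus=day 3, HCI=day 3, OS=day 1, Chem=day 2, Ethics=day 2, ML=day 1, Crypto=day 4, Physics=day 5, Econ=day 4) or day 3 (e.g. Ethics -> day 3, OS -> day 1, Calculus -> day 2, Physics -> day 5, Crypto -> day 4, Econ -> day 4, HCI -> day 3, ML -> day 1, Chem -> day 2).

No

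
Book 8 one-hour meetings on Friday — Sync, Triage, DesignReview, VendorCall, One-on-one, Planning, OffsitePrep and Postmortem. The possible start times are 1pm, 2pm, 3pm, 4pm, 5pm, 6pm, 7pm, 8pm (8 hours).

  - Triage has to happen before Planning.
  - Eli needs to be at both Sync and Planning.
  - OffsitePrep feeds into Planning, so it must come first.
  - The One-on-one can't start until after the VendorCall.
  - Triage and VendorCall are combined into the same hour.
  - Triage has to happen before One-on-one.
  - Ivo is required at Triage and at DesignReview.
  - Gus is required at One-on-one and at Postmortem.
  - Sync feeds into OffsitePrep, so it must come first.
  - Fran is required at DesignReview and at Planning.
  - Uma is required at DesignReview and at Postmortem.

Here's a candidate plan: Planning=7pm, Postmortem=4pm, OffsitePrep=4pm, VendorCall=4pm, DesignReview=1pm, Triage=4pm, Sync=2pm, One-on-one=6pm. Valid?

Yes, all constraints hold

Fran is required at DesignReview and at Planning — holds.
Uma is required at DesignReview and at Postmortem — holds.
Sync feeds into OffsitePrep, so it must come first — holds.
Triage has to happen before Planning — holds.
Gus is required at One-on-one and at Postmortem — holds.
Ivo is required at Triage and at DesignReview — holds.
OffsitePrep feeds into Planning, so it must come first — holds.
Triage has to happen before One-on-one — holds.
The One-on-one can't start until after the VendorCall — holds.
Triage and VendorCall are combined into the same hour — holds.
Eli needs to be at both Sync and Planning — holds.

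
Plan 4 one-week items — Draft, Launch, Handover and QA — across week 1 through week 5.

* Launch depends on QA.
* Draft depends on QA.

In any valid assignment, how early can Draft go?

Precedence pushes Draft to at least week 2.
Draft at week 2 is achievable: Draft in week 2; QA in week 1; Launch in week 2; Handover in week 1.

week 2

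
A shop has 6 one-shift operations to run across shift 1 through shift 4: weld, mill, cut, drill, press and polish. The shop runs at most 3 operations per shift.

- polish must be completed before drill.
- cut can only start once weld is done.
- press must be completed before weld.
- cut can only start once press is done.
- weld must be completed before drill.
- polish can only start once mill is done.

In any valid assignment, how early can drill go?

Precedence pushes drill to at least shift 3.
drill at shift 3 is achievable: weld=shift 2; cut=shift 3; drill=shift 3; mill=shift 1; press=shift 1; polish=shift 2.

shift 3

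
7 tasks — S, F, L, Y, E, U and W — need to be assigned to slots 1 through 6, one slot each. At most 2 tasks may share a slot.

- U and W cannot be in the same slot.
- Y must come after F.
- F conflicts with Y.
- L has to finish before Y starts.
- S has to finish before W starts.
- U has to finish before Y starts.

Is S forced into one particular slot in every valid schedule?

No

S can be 1 (e.g. U in 2; E in 4; F in 1; L in 2; W in 3; S in 1; Y in 3) or 2 (e.g. Y=3, F=1, S=2, W=3, E=4, L=1, U=2).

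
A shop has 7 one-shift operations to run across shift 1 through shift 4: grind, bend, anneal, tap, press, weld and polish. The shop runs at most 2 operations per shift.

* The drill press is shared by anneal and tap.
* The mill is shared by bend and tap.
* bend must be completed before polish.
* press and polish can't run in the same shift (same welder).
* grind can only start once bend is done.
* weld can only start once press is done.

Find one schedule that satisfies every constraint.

anneal -> shift 3, press -> shift 1, tap -> shift 4, weld -> shift 2, polish -> shift 3, bend -> shift 1, grind -> shift 2

Checking: press(shift 1) before weld(shift 2); bend(shift 1) before grind(shift 2); bend(shift 1) before polish(shift 3); bend(shift 1) != tap(shift 4); anneal(shift 3) != tap(shift 4); press(shift 1) != polish(shift 3); max 2 per shift (cap 2).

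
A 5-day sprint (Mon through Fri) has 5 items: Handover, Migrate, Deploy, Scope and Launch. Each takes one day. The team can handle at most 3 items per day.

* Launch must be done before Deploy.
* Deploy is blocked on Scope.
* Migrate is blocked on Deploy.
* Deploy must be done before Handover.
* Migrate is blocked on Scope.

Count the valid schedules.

Splitting on Handover: it can be Wed (3), Thu (11), Fri (20). Listing each branch's schedules as (Migrate, Deploy, Scope, Launch):
Handover=Wed: (Wed,Tue,Mon,Mon) (Thu,Tue,Mon,Mon) (Fri,Tue,Mon,Mon) — 3.
Handover=Thu: (Wed,Tue,Mon,Mon) (Thu,Tue,Mon,Mon) (Thu,Wed,Mon,Mon) (Thu,Wed,Mon,Tue) (Thu,Wed,Tue,Mon) (Thu,Wed,Tue,Tue) (Fri,Tue,Mon,Mon) (Fri,Wed,Mon,Mon) (Fri,Wed,Mon,Tue) (Fri,Wed,Tue,Mon) (Fri,Wed,Tue,Tue) — 11.
Handover=Fri: (Wed,Tue,Mon,Mon) (Thu,Tue,Mon,Mon) (Thu,Wed,Mon,Mon) (Thu,Wed,Mon,Tue) (Thu,Wed,Tue,Mon) (Thu,Wed,Tue,Tue) (Fri,Tue,Mon,Mon) (Fri,Wed,Mon,Mon) (Fri,Wed,Mon,Tue) (Fri,Wed,Tue,Mon) (Fri,Wed,Tue,Tue) (Fri,Thu,Mon,Mon) (Fri,Thu,Mon,Tue) (Fri,Thu,Mon,Wed) (Fri,Thu,Tue,Mon) (Fri,Thu,Tue,Tue) (Fri,Thu,Tue,Wed) (Fri,Thu,Wed,Mon) (Fri,Thu,Wed,Tue) (Fri,Thu,Wed,Wed) — 20.
Summing: 3 + 11 + 20 = 34.

34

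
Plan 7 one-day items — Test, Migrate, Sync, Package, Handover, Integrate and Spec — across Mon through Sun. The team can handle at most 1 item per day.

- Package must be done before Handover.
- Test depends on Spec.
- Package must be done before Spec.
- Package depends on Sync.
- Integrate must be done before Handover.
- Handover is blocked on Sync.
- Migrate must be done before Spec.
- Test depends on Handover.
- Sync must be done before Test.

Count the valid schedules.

30

Splitting on Migrate: it can be Mon (7), Tue (7), Wed (7), Thu (6), Fri (3). Listing each branch's schedules as (Test, Sync, Package, Handover, Integrate, Spec):
Migrate=Mon: (Sun,Tue,Wed,Fri,Thu,Sat) (Sun,Tue,Wed,Sat,Thu,Fri) (Sun,Tue,Wed,Sat,Fri,Thu) (Sun,Tue,Thu,Fri,Wed,Sat) (Sun,Tue,Thu,Sat,Wed,Fri) (Sun,Wed,Thu,Fri,Tue,Sat) (Sun,Wed,Thu,Sat,Tue,Fri) — 7.
Migrate=Tue: (Sun,Mon,Wed,Fri,Thu,Sat) (Sun,Mon,Wed,Sat,Thu,Fri) (Sun,Mon,Wed,Sat,Fri,Thu) (Sun,Mon,Thu,Fri,Wed,Sat) (Sun,Mon,Thu,Sat,Wed,Fri) (Sun,Wed,Thu,Fri,Mon,Sat) (Sun,Wed,Thu,Sat,Mon,Fri) — 7.
Migrate=Wed: (Sun,Mon,Tue,Fri,Thu,Sat) (Sun,Mon,Tue,Sat,Thu,Fri) (Sun,Mon,Tue,Sat,Fri,Thu) (Sun,Mon,Thu,Fri,Tue,Sat) (Sun,Mon,Thu,Sat,Tue,Fri) (Sun,Tue,Thu,Fri,Mon,Sat) (Sun,Tue,Thu,Sat,Mon,Fri) — 7.
Migrate=Thu: (Sun,Mon,Tue,Fri,Wed,Sat) (Sun,Mon,Tue,Sat,Wed,Fri) (Sun,Mon,Wed,Fri,Tue,Sat) (Sun,Mon,Wed,Sat,Tue,Fri) (Sun,Tue,Wed,Fri,Mon,Sat) (Sun,Tue,Wed,Sat,Mon,Fri) — 6.
Migrate=Fri: (Sun,Mon,Tue,Thu,Wed,Sat) (Sun,Mon,Wed,Thu,Tue,Sat) (Sun,Tue,Wed,Thu,Mon,Sat) — 3.
Summing: 7 + 7 + 7 + 6 + 3 = 30.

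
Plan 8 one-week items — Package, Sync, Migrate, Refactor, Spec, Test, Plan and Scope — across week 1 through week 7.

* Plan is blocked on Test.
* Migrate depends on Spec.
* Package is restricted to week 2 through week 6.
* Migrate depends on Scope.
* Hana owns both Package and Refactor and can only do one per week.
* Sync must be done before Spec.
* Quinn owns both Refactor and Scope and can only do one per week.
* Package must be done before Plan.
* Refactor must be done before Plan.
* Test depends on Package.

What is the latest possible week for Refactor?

week 6

Downstream work caps Refactor at week 6.
Refactor at week 6 is achievable: Spec -> week 2; Migrate -> week 3; Package -> week 2; Test -> week 3; Sync -> week 1; Scope -> week 1; Refactor -> week 6; Plan -> week 7.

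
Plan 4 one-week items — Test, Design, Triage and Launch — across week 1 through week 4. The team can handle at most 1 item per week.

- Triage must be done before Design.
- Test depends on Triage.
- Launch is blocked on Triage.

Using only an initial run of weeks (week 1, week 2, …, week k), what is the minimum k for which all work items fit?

The precedence chain requires at least 2 distinct weeks.
With at most 1 per week and 4 work items, at least 4 weeks are needed.
4 works (last occupied week: week 4): for example Design=week 3, Launch=week 4, Triage=week 1, Test=week 2.

4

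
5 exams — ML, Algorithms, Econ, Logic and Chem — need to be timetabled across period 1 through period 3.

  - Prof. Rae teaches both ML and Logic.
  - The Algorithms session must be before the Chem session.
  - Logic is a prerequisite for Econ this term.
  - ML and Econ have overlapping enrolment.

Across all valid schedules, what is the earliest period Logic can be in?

period 1

Downstream work caps Logic at period 2.
Logic at period 1 is achievable: Econ=period 2; Chem=period 2; ML=period 3; Logic=period 1; Algorithms=period 1.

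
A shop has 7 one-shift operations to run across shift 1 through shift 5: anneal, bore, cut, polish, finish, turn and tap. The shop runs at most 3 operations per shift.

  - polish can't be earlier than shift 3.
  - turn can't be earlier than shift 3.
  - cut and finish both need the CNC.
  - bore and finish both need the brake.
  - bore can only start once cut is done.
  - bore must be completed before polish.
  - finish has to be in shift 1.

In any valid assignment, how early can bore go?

shift 3

Precedence pushes bore to at least shift 2; downstream work caps bore at shift 4.
bore at shift 3 is achievable: bore=shift 3; tap=shift 1; finish=shift 1; turn=shift 3; anneal=shift 1; cut=shift 2; polish=shift 4.
Nothing earlier works — the conflict and capacity constraints rule out every shift before shift 3.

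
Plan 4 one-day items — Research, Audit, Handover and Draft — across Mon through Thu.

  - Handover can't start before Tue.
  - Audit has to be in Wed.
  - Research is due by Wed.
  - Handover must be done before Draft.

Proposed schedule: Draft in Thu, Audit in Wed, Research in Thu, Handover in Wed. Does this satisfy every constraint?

No. Research is due by Wed is not satisfied.

Audit has to be in Wed — holds.
Handover must be done before Draft — holds.
Handover can't start before Tue — holds.
Research is due by Wed — violated.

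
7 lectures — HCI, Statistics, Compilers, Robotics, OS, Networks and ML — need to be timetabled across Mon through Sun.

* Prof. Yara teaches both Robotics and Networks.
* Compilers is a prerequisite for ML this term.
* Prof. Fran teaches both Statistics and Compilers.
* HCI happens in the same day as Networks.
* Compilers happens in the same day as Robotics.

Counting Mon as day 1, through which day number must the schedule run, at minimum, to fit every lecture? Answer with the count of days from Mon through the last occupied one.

The precedence chain requires at least 2 distinct days.
2 works (last occupied day: Tue): for example Networks=Tue, Statistics=Tue, ML=Tue, Compilers=Mon, HCI=Tue, Robotics=Mon, OS=Mon.

2 days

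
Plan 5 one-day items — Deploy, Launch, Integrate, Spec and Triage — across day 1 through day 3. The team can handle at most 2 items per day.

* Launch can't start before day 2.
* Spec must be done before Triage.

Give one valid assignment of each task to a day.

Spec=day 1; Integrate=day 3; Deploy=day 1; Triage=day 2; Launch=day 2

Checking: Spec(day 1) before Triage(day 2); Launch=day 2 in [day 2,day 3]; max 2 per day (cap 2).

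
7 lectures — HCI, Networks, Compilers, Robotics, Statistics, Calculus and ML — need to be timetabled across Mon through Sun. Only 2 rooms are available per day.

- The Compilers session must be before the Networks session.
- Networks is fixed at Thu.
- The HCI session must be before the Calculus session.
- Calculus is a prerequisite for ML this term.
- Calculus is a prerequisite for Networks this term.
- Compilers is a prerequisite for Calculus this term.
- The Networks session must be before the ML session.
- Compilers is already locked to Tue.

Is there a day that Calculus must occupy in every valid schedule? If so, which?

Compilers is fixed at Tue and must come before Calculus, so Calculus is at least Wed.
Networks is fixed at Thu and must come after Calculus, so Calculus is at most Wed.
So Calculus must be Wed.

Wed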